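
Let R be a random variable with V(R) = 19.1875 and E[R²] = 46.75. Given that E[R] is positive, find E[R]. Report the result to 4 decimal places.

5.2500

(E[R])² = E[R²] − V(R) = 46.75 − 19.1875 = 27.5625
E[R] = √27.5625 = 5.25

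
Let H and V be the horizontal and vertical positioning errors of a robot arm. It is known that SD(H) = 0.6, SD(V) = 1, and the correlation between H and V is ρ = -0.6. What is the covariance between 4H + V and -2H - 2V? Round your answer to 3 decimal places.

-1.280

Var(H) = (0.6)² = 0.36;  Var(V) = (1)² = 1
Cov(H,V) = ρ·SD(H)·SD(V) = -0.6·0.6·1 = -0.36
Cov(4H + V, -2H - 2V) = (4)(-2)Var(H) + (1)(-2)Var(V) + [(4)(-2) + (1)(-2)]Cov(H,V)
= -8·0.36 + -2·1 + -10·-0.36 = -1.28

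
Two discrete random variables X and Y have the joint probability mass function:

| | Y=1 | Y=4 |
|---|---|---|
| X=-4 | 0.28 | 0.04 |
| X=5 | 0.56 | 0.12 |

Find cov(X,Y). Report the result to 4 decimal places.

0.3024

E[X] = 2.12,  E[Y] = 1.48
E[XY] = 3.44
cov(X,Y) = E[XY] − E[X]E[Y] = 3.44 − (2.12)(1.48) = 0.3024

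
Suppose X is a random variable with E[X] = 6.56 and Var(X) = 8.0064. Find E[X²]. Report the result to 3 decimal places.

51.040

E[X²] = Var(X) + (E[X])² = 8.0064 + (6.56)² = 51.04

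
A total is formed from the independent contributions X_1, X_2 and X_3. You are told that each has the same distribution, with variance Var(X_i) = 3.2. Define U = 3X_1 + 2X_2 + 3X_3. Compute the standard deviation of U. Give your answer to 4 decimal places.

By independence, Var(U) = (3)²Var(X_1) + (2)²Var(X_2) + (3)²Var(X_3)
= (3)²·3.2 + (2)²·3.2 + (3)²·3.2 = 70.4
sd(U) = √70.4 ≈ 8.3905

8.3905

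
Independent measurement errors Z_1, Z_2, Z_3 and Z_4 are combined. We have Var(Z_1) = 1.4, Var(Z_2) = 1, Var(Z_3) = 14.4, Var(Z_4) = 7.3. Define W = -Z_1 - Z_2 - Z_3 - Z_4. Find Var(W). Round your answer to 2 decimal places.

By independence, Var(W) = (-1)²Var(Z_1) + (-1)²Var(Z_2) + (-1)²Var(Z_3) + (-1)²Var(Z_4)
= (-1)²·1.4 + (-1)²·1 + (-1)²·14.4 + (-1)²·7.3 = 24.1

24.10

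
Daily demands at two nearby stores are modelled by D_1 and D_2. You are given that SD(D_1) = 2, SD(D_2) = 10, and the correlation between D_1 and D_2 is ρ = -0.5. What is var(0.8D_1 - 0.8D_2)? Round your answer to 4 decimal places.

var(D_1) = (2)² = 4;  var(D_2) = (10)² = 100
Cov(D_1,D_2) = ρ·SD(D_1)·SD(D_2) = -0.5·2·10 = -10
var(0.8D_1 - 0.8D_2) = (0.8)²·var(D_1) + (-0.8)²·var(D_2) + 2·(0.8)·(-0.8)·Cov(D_1,D_2)
= 0.64·4 + 0.64·100 + -1.28·-10 = 79.36

79.3600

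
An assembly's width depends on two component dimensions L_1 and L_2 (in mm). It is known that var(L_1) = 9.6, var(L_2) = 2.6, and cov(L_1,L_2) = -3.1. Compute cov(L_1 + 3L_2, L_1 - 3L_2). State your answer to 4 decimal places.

cov(L_1 + 3L_2, L_1 - 3L_2) = (1)(1)var(L_1) + (3)(-3)var(L_2) + [(1)(-3) + (3)(1)]cov(L_1,L_2)
= 1·9.6 + -9·2.6 + 0·-3.1 = -13.8

-13.8000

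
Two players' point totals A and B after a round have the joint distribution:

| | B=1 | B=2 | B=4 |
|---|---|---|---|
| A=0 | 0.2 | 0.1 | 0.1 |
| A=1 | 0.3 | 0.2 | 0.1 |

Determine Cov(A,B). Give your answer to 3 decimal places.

E[A] = 0.6,  E[B] = 1.9
E[AB] = 1.1
Cov(A,B) = E[AB] − E[A]E[B] = 1.1 − (0.6)(1.9) = -0.04

-0.040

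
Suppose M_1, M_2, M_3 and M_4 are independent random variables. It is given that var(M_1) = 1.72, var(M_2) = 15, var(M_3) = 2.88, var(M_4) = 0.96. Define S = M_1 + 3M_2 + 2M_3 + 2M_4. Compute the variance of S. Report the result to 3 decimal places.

152.080

By independence, var(S) = (1)²var(M_1) + (3)²var(M_2) + (2)²var(M_3) + (2)²var(M_4)
= (1)²·1.72 + (3)²·15 + (2)²·2.88 + (2)²·0.96 = 152.08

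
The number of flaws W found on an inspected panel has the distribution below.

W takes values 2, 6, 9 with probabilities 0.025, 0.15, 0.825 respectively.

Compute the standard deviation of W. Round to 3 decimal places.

1.478

E[W] = (2)(0.025) + (6)(0.15) + (9)(0.825) = 8.375
E[W²] = (2)²(0.025) + (6)²(0.15) + (9)²(0.825) = 72.325
Var(W) = E[W²] − (E[W])² = 72.325 − (8.375)² = 2.184375
SD(W) = √2.184375 ≈ 1.478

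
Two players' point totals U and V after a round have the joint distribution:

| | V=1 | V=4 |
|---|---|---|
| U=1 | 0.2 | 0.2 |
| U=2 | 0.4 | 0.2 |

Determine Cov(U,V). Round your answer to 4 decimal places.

E[U] = 1.6,  E[V] = 2.2
E[UV] = 3.4
Cov(U,V) = E[UV] − E[U]E[V] = 3.4 − (1.6)(2.2) = -0.12

-0.1200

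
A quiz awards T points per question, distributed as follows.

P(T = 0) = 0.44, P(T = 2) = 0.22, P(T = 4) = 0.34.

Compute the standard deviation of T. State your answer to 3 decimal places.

E[T] = (0)(0.44) + (2)(0.22) + (4)(0.34) = 1.8
E[T²] = (0)²(0.44) + (2)²(0.22) + (4)²(0.34) = 6.32
Var(T) = E[T²] − (E[T])² = 6.32 − (1.8)² = 3.08
σ(T) = √3.08 ≈ 1.755

1.755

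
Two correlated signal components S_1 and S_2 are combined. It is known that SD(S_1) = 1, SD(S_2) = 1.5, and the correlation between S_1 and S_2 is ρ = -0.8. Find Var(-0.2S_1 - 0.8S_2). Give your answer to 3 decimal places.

Var(S_1) = (1)² = 1;  Var(S_2) = (1.5)² = 2.25
Cov(S_1,S_2) = ρ·SD(S_1)·SD(S_2) = -0.8·1·1.5 = -1.2
Var(-0.2S_1 - 0.8S_2) = (-0.2)²·Var(S_1) + (-0.8)²·Var(S_2) + 2·(-0.2)·(-0.8)·Cov(S_1,S_2)
= 0.04·1 + 0.64·2.25 + 0.32·-1.2 = 1.096

1.096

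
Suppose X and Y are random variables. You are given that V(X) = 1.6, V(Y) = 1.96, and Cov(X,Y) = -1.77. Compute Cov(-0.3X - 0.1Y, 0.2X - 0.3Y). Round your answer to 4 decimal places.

-0.1611

Cov(-0.3X - 0.1Y, 0.2X - 0.3Y) = (-0.3)(0.2)V(X) + (-0.1)(-0.3)V(Y) + [(-0.3)(-0.3) + (-0.1)(0.2)]Cov(X,Y)
= -0.06·1.6 + 0.03·1.96 + 0.07·-1.77 = -0.1611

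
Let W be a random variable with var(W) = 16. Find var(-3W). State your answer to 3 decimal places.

var(-3W) = (-3)²·var(W) = 9·16 = 144

144.000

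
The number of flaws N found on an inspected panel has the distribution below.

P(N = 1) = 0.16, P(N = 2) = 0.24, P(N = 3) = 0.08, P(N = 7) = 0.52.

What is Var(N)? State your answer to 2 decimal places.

E[N] = (1)(0.16) + (2)(0.24) + (3)(0.08) + (7)(0.52) = 4.52
E[N²] = (1)²(0.16) + (2)²(0.24) + (3)²(0.08) + (7)²(0.52) = 27.32
Var(N) = E[N²] − (E[N])² = 27.32 − (4.52)² = 6.8896

6.89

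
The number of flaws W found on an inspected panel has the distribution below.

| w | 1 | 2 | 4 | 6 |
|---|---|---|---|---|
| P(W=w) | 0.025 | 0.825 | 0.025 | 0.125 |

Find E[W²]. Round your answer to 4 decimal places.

E[W²] = (1)²(0.025) + (2)²(0.825) + (4)²(0.025) + (6)²(0.125) = 8.225

8.2250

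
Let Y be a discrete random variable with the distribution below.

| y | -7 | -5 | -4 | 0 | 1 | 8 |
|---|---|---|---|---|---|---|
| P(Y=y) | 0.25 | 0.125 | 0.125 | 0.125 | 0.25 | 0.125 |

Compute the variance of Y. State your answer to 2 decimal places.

E[Y] = (-7)(0.25) + (-5)(0.125) + (-4)(0.125) + (0)(0.125) + (1)(0.25) + (8)(0.125) = -1.625
E[Y²] = (-7)²(0.25) + (-5)²(0.125) + (-4)²(0.125) + (0)²(0.125) + (1)²(0.25) + (8)²(0.125) = 25.625
Var(Y) = E[Y²] − (E[Y])² = 25.625 − (-1.625)² = 22.984375

22.98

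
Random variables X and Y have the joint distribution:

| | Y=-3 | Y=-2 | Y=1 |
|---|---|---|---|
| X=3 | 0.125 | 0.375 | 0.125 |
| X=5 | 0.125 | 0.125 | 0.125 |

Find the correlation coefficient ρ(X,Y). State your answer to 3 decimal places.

0.086

E[X] = 3.75,  E[Y] = -1.5
E[XY] = -5.5
Cov(X,Y) = E[XY] − E[X]E[Y] = -5.5 − (3.75)(-1.5) = 0.125
Var(X) = 0.9375,  Var(Y) = 2.25
ρ = 0.125 / √(0.9375·2.25) ≈ 0.086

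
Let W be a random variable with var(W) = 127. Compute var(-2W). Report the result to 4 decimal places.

508.0000

var(-2W) = (-2)²·var(W) = 4·127 = 508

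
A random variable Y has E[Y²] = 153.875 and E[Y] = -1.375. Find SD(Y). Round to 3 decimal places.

V(Y) = 153.875 − (-1.375)² = 151.984375
SD(Y) = √151.984375 ≈ 12.328

12.328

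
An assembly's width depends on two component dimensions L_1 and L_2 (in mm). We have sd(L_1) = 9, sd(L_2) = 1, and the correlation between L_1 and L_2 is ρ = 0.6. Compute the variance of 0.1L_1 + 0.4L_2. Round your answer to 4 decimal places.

var(L_1) = (9)² = 81;  var(L_2) = (1)² = 1
Cov(L_1,L_2) = ρ·sd(L_1)·sd(L_2) = 0.6·9·1 = 5.4
var(0.1L_1 + 0.4L_2) = (0.1)²·var(L_1) + (0.4)²·var(L_2) + 2·(0.1)·(0.4)·Cov(L_1,L_2)
= 0.01·81 + 0.16·1 + 0.08·5.4 = 1.402

1.4020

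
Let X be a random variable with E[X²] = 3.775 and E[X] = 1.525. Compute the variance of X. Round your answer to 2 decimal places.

1.45

Var(X) = 3.775 − (1.525)² = 1.449375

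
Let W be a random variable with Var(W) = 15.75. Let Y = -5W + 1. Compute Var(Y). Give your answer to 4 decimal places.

393.7500

Var(-5W + 1) = (-5)²·Var(W) = 25·15.75 = 393.75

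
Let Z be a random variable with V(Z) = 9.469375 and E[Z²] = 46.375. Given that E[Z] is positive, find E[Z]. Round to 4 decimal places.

(E[Z])² = E[Z²] − V(Z) = 46.375 − 9.469375 = 36.905625
E[Z] = √36.905625 = 6.075

6.0750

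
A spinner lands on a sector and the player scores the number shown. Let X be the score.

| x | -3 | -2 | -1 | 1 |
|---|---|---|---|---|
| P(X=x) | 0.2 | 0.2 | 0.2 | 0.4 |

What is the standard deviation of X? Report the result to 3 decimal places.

1.600

E[X] = (-3)(0.2) + (-2)(0.2) + (-1)(0.2) + (1)(0.4) = -0.8
E[X²] = (-3)²(0.2) + (-2)²(0.2) + (-1)²(0.2) + (1)²(0.4) = 3.2
Var(X) = E[X²] − (E[X])² = 3.2 − (-0.8)² = 2.56
σ(X) = √2.56 ≈ 1.600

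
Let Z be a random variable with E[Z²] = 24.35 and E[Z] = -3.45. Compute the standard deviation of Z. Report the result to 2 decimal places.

3.53

Var(Z) = 24.35 − (-3.45)² = 12.4475
SD(Z) = √12.4475 ≈ 3.53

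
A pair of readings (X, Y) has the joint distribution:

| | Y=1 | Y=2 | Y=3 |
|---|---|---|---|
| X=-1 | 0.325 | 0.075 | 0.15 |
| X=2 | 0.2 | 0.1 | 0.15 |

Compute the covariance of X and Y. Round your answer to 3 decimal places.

0.154

E[X] = 0.35,  E[Y] = 1.775
E[XY] = 0.775
Cov(X,Y) = E[XY] − E[X]E[Y] = 0.775 − (0.35)(1.775) = 0.15375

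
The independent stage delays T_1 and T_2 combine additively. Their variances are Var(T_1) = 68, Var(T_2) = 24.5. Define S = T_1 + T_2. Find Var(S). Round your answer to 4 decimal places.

92.5000

By independence, Var(S) = (1)²Var(T_1) + (1)²Var(T_2)
= (1)²·68 + (1)²·24.5 = 92.5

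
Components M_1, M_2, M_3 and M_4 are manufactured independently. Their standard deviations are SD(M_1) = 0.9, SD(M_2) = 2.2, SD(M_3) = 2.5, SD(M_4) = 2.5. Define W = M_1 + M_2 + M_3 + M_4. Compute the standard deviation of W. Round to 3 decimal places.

var(M_1) = 0.81, var(M_2) = 4.84, var(M_3) = 6.25, var(M_4) = 6.25
By independence, var(W) = (1)²var(M_1) + (1)²var(M_2) + (1)²var(M_3) + (1)²var(M_4)
= (1)²·0.81 + (1)²·4.84 + (1)²·6.25 + (1)²·6.25 = 18.15
SD(W) = √18.15 ≈ 4.260

4.260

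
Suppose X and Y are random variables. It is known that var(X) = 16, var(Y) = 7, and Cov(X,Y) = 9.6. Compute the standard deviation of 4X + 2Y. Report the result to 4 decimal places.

var(4X + 2Y) = (4)²·var(X) + (2)²·var(Y) + 2·(4)·(2)·Cov(X,Y)
= 16·16 + 4·7 + 16·9.6 = 437.6
SD(4X + 2Y) = √437.6 ≈ 20.9189

20.9189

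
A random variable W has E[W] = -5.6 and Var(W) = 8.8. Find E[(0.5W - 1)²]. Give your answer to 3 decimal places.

E[0.5W - 1] = 0.5·-5.6 − 1 = -3.8
Var(0.5W - 1) = (0.5)²·8.8 = 2.2
E[(0.5W - 1)²] = Var((0.5W - 1)) + (E[(0.5W - 1)])² = 2.2 + (-3.8)² = 16.64

16.640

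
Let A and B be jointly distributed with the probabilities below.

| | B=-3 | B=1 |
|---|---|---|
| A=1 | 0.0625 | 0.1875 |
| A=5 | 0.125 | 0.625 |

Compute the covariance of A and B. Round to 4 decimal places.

E[A] = 4,  E[B] = 0.25
E[AB] = 1.25
Cov(A,B) = E[AB] − E[A]E[B] = 1.25 − (4)(0.25) = 0.25

0.2500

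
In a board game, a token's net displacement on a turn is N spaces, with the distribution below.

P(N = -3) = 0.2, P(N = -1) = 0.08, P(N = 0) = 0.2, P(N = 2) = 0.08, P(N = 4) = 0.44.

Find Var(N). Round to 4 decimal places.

7.7024

E[N] = (-3)(0.2) + (-1)(0.08) + (0)(0.2) + (2)(0.08) + (4)(0.44) = 1.24
E[N²] = (-3)²(0.2) + (-1)²(0.08) + (0)²(0.2) + (2)²(0.08) + (4)²(0.44) = 9.24
Var(N) = E[N²] − (E[N])² = 9.24 − (1.24)² = 7.7024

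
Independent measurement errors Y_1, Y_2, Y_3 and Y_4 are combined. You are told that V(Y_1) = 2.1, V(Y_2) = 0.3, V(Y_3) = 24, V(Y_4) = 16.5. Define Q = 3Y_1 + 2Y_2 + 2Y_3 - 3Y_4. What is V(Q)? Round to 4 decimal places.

By independence, V(Q) = (3)²V(Y_1) + (2)²V(Y_2) + (2)²V(Y_3) + (-3)²V(Y_4)
= (3)²·2.1 + (2)²·0.3 + (2)²·24 + (-3)²·16.5 = 264.6

264.6000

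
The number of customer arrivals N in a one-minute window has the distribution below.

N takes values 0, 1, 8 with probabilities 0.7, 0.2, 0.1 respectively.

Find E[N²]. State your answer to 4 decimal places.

E[N²] = (0)²(0.7) + (1)²(0.2) + (8)²(0.1) = 6.6

6.6000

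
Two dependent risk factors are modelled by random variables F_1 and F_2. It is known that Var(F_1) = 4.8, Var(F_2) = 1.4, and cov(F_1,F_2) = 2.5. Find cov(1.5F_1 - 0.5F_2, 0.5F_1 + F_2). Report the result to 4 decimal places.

6.0250

cov(1.5F_1 - 0.5F_2, 0.5F_1 + F_2) = (1.5)(0.5)Var(F_1) + (-0.5)(1)Var(F_2) + [(1.5)(1) + (-0.5)(0.5)]cov(F_1,F_2)
= 0.75·4.8 + -0.5·1.4 + 1.25·2.5 = 6.025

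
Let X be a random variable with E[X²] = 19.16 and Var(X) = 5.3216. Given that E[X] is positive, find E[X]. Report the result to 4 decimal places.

3.7200

(E[X])² = E[X²] − Var(X) = 19.16 − 5.3216 = 13.8384
E[X] = √13.8384 = 3.72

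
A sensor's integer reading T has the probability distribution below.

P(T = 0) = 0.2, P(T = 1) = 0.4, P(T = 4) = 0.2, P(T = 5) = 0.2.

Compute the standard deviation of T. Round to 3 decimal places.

1.939

E[T] = (0)(0.2) + (1)(0.4) + (4)(0.2) + (5)(0.2) = 2.2
E[T²] = (0)²(0.2) + (1)²(0.4) + (4)²(0.2) + (5)²(0.2) = 8.6
Var(T) = E[T²] − (E[T])² = 8.6 − (2.2)² = 3.76
SD(T) = √3.76 ≈ 1.939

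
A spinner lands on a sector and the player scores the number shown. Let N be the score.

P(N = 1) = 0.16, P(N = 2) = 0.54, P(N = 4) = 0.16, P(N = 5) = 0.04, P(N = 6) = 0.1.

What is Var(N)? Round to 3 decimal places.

E[N] = (1)(0.16) + (2)(0.54) + (4)(0.16) + (5)(0.04) + (6)(0.1) = 2.68
E[N²] = (1)²(0.16) + (2)²(0.54) + (4)²(0.16) + (5)²(0.04) + (6)²(0.1) = 9.48
Var(N) = E[N²] − (E[N])² = 9.48 − (2.68)² = 2.2976

2.298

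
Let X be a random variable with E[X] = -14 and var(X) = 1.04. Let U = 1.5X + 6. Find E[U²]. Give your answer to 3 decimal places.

227.340

E[1.5X + 6] = 1.5·-14 + 6 = -15
var(1.5X + 6) = (1.5)²·1.04 = 2.34
E[U²] = var(U) + (E[U])² = 2.34 + (-15)² = 227.34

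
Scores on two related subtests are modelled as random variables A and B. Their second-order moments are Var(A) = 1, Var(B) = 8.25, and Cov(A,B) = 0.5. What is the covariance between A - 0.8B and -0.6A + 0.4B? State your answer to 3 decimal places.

Cov(A - 0.8B, -0.6A + 0.4B) = (1)(-0.6)Var(A) + (-0.8)(0.4)Var(B) + [(1)(0.4) + (-0.8)(-0.6)]Cov(A,B)
= -0.6·1 + -0.32·8.25 + 0.88·0.5 = -2.8

-2.800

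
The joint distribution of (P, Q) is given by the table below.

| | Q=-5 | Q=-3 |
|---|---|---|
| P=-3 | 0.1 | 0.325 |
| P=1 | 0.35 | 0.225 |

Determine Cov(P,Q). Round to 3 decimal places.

-0.730

E[P] = -0.7,  E[Q] = -3.9
E[PQ] = 2
Cov(P,Q) = E[PQ] − E[P]E[Q] = 2 − (-0.7)(-3.9) = -0.73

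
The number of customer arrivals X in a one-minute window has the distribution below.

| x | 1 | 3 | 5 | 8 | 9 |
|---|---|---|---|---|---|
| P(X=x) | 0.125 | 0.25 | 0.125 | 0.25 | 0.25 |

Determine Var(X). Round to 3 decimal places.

E[X] = (1)(0.125) + (3)(0.25) + (5)(0.125) + (8)(0.25) + (9)(0.25) = 5.75
E[X²] = (1)²(0.125) + (3)²(0.25) + (5)²(0.125) + (8)²(0.25) + (9)²(0.25) = 41.75
Var(X) = E[X²] − (E[X])² = 41.75 − (5.75)² = 8.6875

8.688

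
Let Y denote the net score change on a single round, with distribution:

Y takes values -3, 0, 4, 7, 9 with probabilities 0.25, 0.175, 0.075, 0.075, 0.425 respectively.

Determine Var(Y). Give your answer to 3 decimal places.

26.340

E[Y] = (-3)(0.25) + (0)(0.175) + (4)(0.075) + (7)(0.075) + (9)(0.425) = 3.9
E[Y²] = (-3)²(0.25) + (0)²(0.175) + (4)²(0.075) + (7)²(0.075) + (9)²(0.425) = 41.55
Var(Y) = E[Y²] − (E[Y])² = 41.55 − (3.9)² = 26.34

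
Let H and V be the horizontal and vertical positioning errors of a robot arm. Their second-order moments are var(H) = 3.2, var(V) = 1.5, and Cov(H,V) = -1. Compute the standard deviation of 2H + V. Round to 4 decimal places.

3.2094

var(2H + V) = (2)²·var(H) + (1)²·var(V) + 2·(2)·(1)·Cov(H,V)
= 4·3.2 + 1·1.5 + 4·-1 = 10.3
σ(2H + V) = √10.3 ≈ 3.2094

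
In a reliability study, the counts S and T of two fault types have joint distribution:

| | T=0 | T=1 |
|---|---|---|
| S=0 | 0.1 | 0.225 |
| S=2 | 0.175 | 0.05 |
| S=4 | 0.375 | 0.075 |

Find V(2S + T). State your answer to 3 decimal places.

E[S] = 2.25,  E[T] = 0.35,  E[ST] = 0.4
V(S) = 8.1 − (2.25)² = 3.0375;  V(T) = 0.35 − (0.35)² = 0.2275
Cov(S,T) = 0.4 − (2.25)(0.35) = -0.3875
V(2S + T) = (2)²·3.0375 + (1)²·0.2275 + 2·(2)·(1)·-0.3875 = 10.8275

10.828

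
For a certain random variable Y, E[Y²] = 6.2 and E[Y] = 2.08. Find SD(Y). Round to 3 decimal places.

1.369

V(Y) = 6.2 − (2.08)² = 1.8736
SD(Y) = √1.8736 ≈ 1.369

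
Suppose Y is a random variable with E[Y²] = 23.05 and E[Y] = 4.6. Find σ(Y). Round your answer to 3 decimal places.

Var(Y) = 23.05 − (4.6)² = 1.89
σ(Y) = √1.89 ≈ 1.375

1.375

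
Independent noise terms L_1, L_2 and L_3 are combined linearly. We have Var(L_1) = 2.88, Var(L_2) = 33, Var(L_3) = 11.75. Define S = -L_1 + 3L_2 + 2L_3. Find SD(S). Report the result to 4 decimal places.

18.6247

By independence, Var(S) = (-1)²Var(L_1) + (3)²Var(L_2) + (2)²Var(L_3)
= (-1)²·2.88 + (3)²·33 + (2)²·11.75 = 346.88
SD(S) = √346.88 ≈ 18.6247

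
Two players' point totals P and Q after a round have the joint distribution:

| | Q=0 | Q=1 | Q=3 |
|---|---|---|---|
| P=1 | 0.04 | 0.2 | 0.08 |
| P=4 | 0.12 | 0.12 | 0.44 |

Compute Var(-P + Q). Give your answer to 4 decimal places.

2.4544

E[P] = 3.04,  E[Q] = 1.88,  E[PQ] = 6.2
Var(P) = 11.2 − (3.04)² = 1.9584;  Var(Q) = 5 − (1.88)² = 1.4656
cov(P,Q) = 6.2 − (3.04)(1.88) = 0.4848
Var(-P + Q) = (-1)²·1.9584 + (1)²·1.4656 + 2·(-1)·(1)·0.4848 = 2.4544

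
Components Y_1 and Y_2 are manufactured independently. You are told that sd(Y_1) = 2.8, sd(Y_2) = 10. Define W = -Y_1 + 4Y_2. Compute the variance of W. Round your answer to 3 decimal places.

1607.840

var(Y_1) = 7.84, var(Y_2) = 100
By independence, var(W) = (-1)²var(Y_1) + (4)²var(Y_2)
= (-1)²·7.84 + (4)²·100 = 1607.84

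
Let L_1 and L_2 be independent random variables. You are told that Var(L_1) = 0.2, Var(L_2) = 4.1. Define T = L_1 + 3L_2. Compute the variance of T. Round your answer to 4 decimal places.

By independence, Var(T) = (1)²Var(L_1) + (3)²Var(L_2)
= (1)²·0.2 + (3)²·4.1 = 37.1

37.1000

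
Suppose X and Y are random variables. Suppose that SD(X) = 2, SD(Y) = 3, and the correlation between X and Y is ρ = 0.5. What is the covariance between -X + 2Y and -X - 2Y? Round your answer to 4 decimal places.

V(X) = (2)² = 4;  V(Y) = (3)² = 9
Cov(X,Y) = ρ·SD(X)·SD(Y) = 0.5·2·3 = 3
Cov(-X + 2Y, -X - 2Y) = (-1)(-1)V(X) + (2)(-2)V(Y) + [(-1)(-2) + (2)(-1)]Cov(X,Y)
= 1·4 + -4·9 + 0·3 = -32

-32.0000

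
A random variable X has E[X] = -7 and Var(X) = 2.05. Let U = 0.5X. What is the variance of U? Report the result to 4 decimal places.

Var(0.5X) = (0.5)²·Var(X) = 0.25·2.05 = 0.5125

0.5125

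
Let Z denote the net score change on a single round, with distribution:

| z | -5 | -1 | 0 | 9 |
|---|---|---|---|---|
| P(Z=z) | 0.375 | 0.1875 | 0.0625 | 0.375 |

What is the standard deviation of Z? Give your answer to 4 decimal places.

6.1818

E[Z] = (-5)(0.375) + (-1)(0.1875) + (0)(0.0625) + (9)(0.375) = 1.3125
E[Z²] = (-5)²(0.375) + (-1)²(0.1875) + (0)²(0.0625) + (9)²(0.375) = 39.9375
Var(Z) = E[Z²] − (E[Z])² = 39.9375 − (1.3125)² = 38.21484375
SD(Z) = √38.21484375 ≈ 6.1818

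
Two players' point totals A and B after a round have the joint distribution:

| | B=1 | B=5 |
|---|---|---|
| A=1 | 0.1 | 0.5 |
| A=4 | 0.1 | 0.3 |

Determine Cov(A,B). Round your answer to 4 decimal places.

-0.2400

E[A] = 2.2,  E[B] = 4.2
E[AB] = 9
Cov(A,B) = E[AB] − E[A]E[B] = 9 − (2.2)(4.2) = -0.24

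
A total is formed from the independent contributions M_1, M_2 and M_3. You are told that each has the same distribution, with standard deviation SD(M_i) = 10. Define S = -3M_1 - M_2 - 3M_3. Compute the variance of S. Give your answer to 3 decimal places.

V(M_i) = (10)² = 100
By independence, V(S) = (-3)²V(M_1) + (-1)²V(M_2) + (-3)²V(M_3)
= (-3)²·100 + (-1)²·100 + (-3)²·100 = 1900

1900.000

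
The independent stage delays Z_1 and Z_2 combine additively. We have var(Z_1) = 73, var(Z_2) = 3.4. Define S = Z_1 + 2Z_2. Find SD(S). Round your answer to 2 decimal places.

By independence, var(S) = (1)²var(Z_1) + (2)²var(Z_2)
= (1)²·73 + (2)²·3.4 = 86.6
SD(S) = √86.6 ≈ 9.31

9.31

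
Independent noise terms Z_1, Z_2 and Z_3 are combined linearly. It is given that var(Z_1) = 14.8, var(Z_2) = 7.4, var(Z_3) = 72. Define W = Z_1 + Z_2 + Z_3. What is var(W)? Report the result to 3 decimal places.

94.200

By independence, var(W) = (1)²var(Z_1) + (1)²var(Z_2) + (1)²var(Z_3)
= (1)²·14.8 + (1)²·7.4 + (1)²·72 = 94.2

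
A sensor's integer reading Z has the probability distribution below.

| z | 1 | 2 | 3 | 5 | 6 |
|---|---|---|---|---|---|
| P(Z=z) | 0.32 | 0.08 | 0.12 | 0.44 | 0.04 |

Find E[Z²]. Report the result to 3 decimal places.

14.160

E[Z²] = (1)²(0.32) + (2)²(0.08) + (3)²(0.12) + (5)²(0.44) + (6)²(0.04) = 14.16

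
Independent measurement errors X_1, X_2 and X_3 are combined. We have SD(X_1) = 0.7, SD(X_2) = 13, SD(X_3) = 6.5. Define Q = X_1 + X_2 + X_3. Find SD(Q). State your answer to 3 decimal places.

Var(X_1) = 0.49, Var(X_2) = 169, Var(X_3) = 42.25
By independence, Var(Q) = (1)²Var(X_1) + (1)²Var(X_2) + (1)²Var(X_3)
= (1)²·0.49 + (1)²·169 + (1)²·42.25 = 211.74
SD(Q) = √211.74 ≈ 14.551

14.551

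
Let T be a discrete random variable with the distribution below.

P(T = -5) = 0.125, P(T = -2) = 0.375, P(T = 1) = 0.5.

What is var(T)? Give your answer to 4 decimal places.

E[T] = (-5)(0.125) + (-2)(0.375) + (1)(0.5) = -0.875
E[T²] = (-5)²(0.125) + (-2)²(0.375) + (1)²(0.5) = 5.125
var(T) = E[T²] − (E[T])² = 5.125 − (-0.875)² = 4.359375

4.3594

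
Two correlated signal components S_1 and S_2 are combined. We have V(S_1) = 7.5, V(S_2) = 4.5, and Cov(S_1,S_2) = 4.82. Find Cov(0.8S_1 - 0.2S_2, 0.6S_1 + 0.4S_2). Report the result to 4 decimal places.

Cov(0.8S_1 - 0.2S_2, 0.6S_1 + 0.4S_2) = (0.8)(0.6)V(S_1) + (-0.2)(0.4)V(S_2) + [(0.8)(0.4) + (-0.2)(0.6)]Cov(S_1,S_2)
= 0.48·7.5 + -0.08·4.5 + 0.2·4.82 = 4.204

4.2040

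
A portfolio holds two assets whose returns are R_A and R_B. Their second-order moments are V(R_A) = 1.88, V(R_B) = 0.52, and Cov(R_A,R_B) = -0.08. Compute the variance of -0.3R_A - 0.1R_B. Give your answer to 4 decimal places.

0.1696

V(-0.3R_A - 0.1R_B) = (-0.3)²·V(R_A) + (-0.1)²·V(R_B) + 2·(-0.3)·(-0.1)·Cov(R_A,R_B)
= 0.09·1.88 + 0.01·0.52 + 0.06·-0.08 = 0.1696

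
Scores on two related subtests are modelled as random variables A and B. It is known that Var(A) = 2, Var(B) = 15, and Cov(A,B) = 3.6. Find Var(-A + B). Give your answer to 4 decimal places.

Var(-A + B) = (-1)²·Var(A) + (1)²·Var(B) + 2·(-1)·(1)·Cov(A,B)
= 1·2 + 1·15 + -2·3.6 = 9.8

9.8000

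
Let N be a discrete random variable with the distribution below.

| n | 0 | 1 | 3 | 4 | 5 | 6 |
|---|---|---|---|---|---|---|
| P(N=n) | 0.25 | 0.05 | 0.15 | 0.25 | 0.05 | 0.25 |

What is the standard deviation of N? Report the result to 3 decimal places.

E[N] = (0)(0.25) + (1)(0.05) + (3)(0.15) + (4)(0.25) + (5)(0.05) + (6)(0.25) = 3.25
E[N²] = (0)²(0.25) + (1)²(0.05) + (3)²(0.15) + (4)²(0.25) + (5)²(0.05) + (6)²(0.25) = 15.65
var(N) = E[N²] − (E[N])² = 15.65 − (3.25)² = 5.0875
SD(N) = √5.0875 ≈ 2.256

2.256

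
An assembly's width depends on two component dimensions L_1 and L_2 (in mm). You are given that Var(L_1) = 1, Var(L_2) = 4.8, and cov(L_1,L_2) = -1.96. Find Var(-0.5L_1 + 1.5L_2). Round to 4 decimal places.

13.9900

Var(-0.5L_1 + 1.5L_2) = (-0.5)²·Var(L_1) + (1.5)²·Var(L_2) + 2·(-0.5)·(1.5)·cov(L_1,L_2)
= 0.25·1 + 2.25·4.8 + -1.5·-1.96 = 13.99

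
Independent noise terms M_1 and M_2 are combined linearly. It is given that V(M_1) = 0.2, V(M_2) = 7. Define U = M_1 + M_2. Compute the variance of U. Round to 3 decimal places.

7.200

By independence, V(U) = (1)²V(M_1) + (1)²V(M_2)
= (1)²·0.2 + (1)²·7 = 7.2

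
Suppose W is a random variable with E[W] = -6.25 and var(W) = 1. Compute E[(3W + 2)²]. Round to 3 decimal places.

289.563

E[3W + 2] = 3·-6.25 + 2 = -16.75
var(3W + 2) = (3)²·1 = 9
E[(3W + 2)²] = var((3W + 2)) + (E[(3W + 2)])² = 9 + (-16.75)² = 289.5625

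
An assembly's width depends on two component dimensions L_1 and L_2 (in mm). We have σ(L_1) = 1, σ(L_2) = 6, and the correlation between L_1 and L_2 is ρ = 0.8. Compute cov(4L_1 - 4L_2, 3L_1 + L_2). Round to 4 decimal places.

V(L_1) = (1)² = 1;  V(L_2) = (6)² = 36
cov(L_1,L_2) = ρ·σ(L_1)·σ(L_2) = 0.8·1·6 = 4.8
cov(4L_1 - 4L_2, 3L_1 + L_2) = (4)(3)V(L_1) + (-4)(1)V(L_2) + [(4)(1) + (-4)(3)]cov(L_1,L_2)
= 12·1 + -4·36 + -8·4.8 = -170.4

-170.4000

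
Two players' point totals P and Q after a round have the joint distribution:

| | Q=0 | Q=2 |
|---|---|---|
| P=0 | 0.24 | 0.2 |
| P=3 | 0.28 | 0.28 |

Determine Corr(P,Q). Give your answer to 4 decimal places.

0.0452

E[P] = 1.68,  E[Q] = 0.96
E[PQ] = 1.68
Cov(P,Q) = E[PQ] − E[P]E[Q] = 1.68 − (1.68)(0.96) = 0.0672
Var(P) = 2.2176,  Var(Q) = 0.9984
ρ = 0.0672 / √(2.2176·0.9984) ≈ 0.0452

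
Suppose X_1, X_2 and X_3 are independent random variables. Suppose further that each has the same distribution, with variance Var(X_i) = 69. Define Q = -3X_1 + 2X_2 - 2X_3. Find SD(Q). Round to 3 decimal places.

By independence, Var(Q) = (-3)²Var(X_1) + (2)²Var(X_2) + (-2)²Var(X_3)
= (-3)²·69 + (2)²·69 + (-2)²·69 = 1173
SD(Q) = √1173 ≈ 34.249

34.249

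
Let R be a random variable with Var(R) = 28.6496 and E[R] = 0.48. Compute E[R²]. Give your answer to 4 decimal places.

E[R²] = Var(R) + (E[R])² = 28.6496 + (0.48)² = 28.88

28.8800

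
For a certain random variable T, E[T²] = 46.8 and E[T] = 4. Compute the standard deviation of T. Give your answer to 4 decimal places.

5.5498

Var(T) = 46.8 − (4)² = 30.8
SD(T) = √30.8 ≈ 5.5498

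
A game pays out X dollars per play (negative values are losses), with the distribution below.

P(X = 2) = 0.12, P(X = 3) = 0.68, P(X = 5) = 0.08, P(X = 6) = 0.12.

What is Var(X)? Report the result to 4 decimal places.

1.3600

E[X] = (2)(0.12) + (3)(0.68) + (5)(0.08) + (6)(0.12) = 3.4
E[X²] = (2)²(0.12) + (3)²(0.68) + (5)²(0.08) + (6)²(0.12) = 12.92
Var(X) = E[X²] − (E[X])² = 12.92 − (3.4)² = 1.36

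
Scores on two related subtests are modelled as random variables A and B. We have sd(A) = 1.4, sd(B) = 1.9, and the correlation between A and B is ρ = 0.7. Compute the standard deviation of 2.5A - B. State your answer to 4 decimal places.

V(A) = (1.4)² = 1.96;  V(B) = (1.9)² = 3.61
cov(A,B) = ρ·sd(A)·sd(B) = 0.7·1.4·1.9 = 1.862
V(2.5A - B) = (2.5)²·V(A) + (-1)²·V(B) + 2·(2.5)·(-1)·cov(A,B)
= 6.25·1.96 + 1·3.61 + -5·1.862 = 6.55
sd(2.5A - B) = √6.55 ≈ 2.5593

2.5593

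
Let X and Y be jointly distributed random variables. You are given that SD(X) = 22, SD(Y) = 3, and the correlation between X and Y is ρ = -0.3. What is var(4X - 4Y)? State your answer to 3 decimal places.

8521.600

var(X) = (22)² = 484;  var(Y) = (3)² = 9
Cov(X,Y) = ρ·SD(X)·SD(Y) = -0.3·22·3 = -19.8
var(4X - 4Y) = (4)²·var(X) + (-4)²·var(Y) + 2·(4)·(-4)·Cov(X,Y)
= 16·484 + 16·9 + -32·-19.8 = 8521.6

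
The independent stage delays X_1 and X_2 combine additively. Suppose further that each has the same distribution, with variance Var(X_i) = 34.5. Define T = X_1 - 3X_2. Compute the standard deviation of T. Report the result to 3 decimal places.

18.574

By independence, Var(T) = (1)²Var(X_1) + (-3)²Var(X_2)
= (1)²·34.5 + (-3)²·34.5 = 345
sd(T) = √345 ≈ 18.574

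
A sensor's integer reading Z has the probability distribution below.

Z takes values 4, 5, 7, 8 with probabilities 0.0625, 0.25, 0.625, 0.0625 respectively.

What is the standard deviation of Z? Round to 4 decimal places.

1.1110

E[Z] = (4)(0.0625) + (5)(0.25) + (7)(0.625) + (8)(0.0625) = 6.375
E[Z²] = (4)²(0.0625) + (5)²(0.25) + (7)²(0.625) + (8)²(0.0625) = 41.875
Var(Z) = E[Z²] − (E[Z])² = 41.875 − (6.375)² = 1.234375
sd(Z) = √1.234375 ≈ 1.1110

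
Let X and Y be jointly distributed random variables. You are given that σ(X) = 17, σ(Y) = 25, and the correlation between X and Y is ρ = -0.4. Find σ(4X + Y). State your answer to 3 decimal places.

62.362

var(X) = (17)² = 289;  var(Y) = (25)² = 625
Cov(X,Y) = ρ·σ(X)·σ(Y) = -0.4·17·25 = -170
var(4X + Y) = (4)²·var(X) + (1)²·var(Y) + 2·(4)·(1)·Cov(X,Y)
= 16·289 + 1·625 + 8·-170 = 3889
σ(4X + Y) = √3889 ≈ 62.362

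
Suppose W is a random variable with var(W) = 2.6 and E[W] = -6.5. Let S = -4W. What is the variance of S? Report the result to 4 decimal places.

41.6000

var(-4W) = (-4)²·var(W) = 16·2.6 = 41.6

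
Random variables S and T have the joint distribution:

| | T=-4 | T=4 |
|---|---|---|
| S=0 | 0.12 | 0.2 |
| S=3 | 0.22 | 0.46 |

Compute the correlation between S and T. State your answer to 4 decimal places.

0.0507

E[S] = 2.04,  E[T] = 1.28
E[ST] = 2.88
cov(S,T) = E[ST] − E[S]E[T] = 2.88 − (2.04)(1.28) = 0.2688
Var(S) = 1.9584,  Var(T) = 14.3616
ρ = 0.2688 / √(1.9584·14.3616) ≈ 0.0507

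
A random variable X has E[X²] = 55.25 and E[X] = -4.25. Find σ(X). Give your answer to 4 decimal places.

V(X) = 55.25 − (-4.25)² = 37.1875
σ(X) = √37.1875 ≈ 6.0982

6.0982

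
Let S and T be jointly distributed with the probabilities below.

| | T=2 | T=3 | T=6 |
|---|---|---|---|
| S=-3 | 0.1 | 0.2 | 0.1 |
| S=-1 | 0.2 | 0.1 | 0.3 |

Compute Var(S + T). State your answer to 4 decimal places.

4.6900

E[S] = -1.8,  E[T] = 3.9,  E[ST] = -6.7
Var(S) = 4.2 − (-1.8)² = 0.96;  Var(T) = 18.3 − (3.9)² = 3.09
Cov(S,T) = -6.7 − (-1.8)(3.9) = 0.32
Var(S + T) = (1)²·0.96 + (1)²·3.09 + 2·(1)·(1)·0.32 = 4.69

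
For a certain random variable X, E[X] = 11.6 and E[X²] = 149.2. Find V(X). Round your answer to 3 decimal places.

14.640

V(X) = 149.2 − (11.6)² = 14.64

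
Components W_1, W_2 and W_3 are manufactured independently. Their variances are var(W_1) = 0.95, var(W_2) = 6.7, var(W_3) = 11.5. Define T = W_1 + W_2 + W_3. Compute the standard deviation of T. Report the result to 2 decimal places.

4.38

By independence, var(T) = (1)²var(W_1) + (1)²var(W_2) + (1)²var(W_3)
= (1)²·0.95 + (1)²·6.7 + (1)²·11.5 = 19.15
SD(T) = √19.15 ≈ 4.38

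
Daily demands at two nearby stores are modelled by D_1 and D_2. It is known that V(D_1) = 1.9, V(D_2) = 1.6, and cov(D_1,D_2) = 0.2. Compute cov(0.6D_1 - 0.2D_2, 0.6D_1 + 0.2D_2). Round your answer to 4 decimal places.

0.6200

cov(0.6D_1 - 0.2D_2, 0.6D_1 + 0.2D_2) = (0.6)(0.6)V(D_1) + (-0.2)(0.2)V(D_2) + [(0.6)(0.2) + (-0.2)(0.6)]cov(D_1,D_2)
= 0.36·1.9 + -0.04·1.6 + 0·0.2 = 0.62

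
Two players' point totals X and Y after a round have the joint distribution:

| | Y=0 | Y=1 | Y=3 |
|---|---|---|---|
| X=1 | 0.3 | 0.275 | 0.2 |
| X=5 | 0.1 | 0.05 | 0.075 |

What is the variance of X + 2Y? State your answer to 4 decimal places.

8.9600

E[X] = 1.9,  E[Y] = 1.15,  E[XY] = 2.25
V(X) = 6.4 − (1.9)² = 2.79;  V(Y) = 2.8 − (1.15)² = 1.4775
Cov(X,Y) = 2.25 − (1.9)(1.15) = 0.065
V(X + 2Y) = (1)²·2.79 + (2)²·1.4775 + 2·(1)·(2)·0.065 = 8.96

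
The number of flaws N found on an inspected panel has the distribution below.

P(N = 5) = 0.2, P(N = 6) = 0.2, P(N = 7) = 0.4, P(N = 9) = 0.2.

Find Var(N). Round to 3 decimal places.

1.760

E[N] = (5)(0.2) + (6)(0.2) + (7)(0.4) + (9)(0.2) = 6.8
E[N²] = (5)²(0.2) + (6)²(0.2) + (7)²(0.4) + (9)²(0.2) = 48
Var(N) = E[N²] − (E[N])² = 48 − (6.8)² = 1.76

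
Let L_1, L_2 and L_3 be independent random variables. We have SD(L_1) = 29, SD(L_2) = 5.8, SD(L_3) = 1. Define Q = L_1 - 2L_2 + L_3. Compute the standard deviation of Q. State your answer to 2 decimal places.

31.25

Var(L_1) = 841, Var(L_2) = 33.64, Var(L_3) = 1
By independence, Var(Q) = (1)²Var(L_1) + (-2)²Var(L_2) + (1)²Var(L_3)
= (1)²·841 + (-2)²·33.64 + (1)²·1 = 976.56
SD(Q) = √976.56 ≈ 31.25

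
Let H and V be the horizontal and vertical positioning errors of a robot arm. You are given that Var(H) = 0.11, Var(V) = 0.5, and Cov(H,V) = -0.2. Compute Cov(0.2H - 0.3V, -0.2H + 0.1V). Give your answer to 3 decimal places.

Cov(0.2H - 0.3V, -0.2H + 0.1V) = (0.2)(-0.2)Var(H) + (-0.3)(0.1)Var(V) + [(0.2)(0.1) + (-0.3)(-0.2)]Cov(H,V)
= -0.04·0.11 + -0.03·0.5 + 0.08·-0.2 = -0.0354

-0.035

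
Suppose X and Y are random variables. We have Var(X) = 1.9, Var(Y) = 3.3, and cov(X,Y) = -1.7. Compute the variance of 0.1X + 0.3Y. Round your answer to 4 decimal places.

0.2140

Var(0.1X + 0.3Y) = (0.1)²·Var(X) + (0.3)²·Var(Y) + 2·(0.1)·(0.3)·cov(X,Y)
= 0.01·1.9 + 0.09·3.3 + 0.06·-1.7 = 0.214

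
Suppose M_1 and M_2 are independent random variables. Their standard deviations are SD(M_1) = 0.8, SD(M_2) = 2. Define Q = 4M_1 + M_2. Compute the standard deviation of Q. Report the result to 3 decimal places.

Var(M_1) = 0.64, Var(M_2) = 4
By independence, Var(Q) = (4)²Var(M_1) + (1)²Var(M_2)
= (4)²·0.64 + (1)²·4 = 14.24
SD(Q) = √14.24 ≈ 3.774

3.774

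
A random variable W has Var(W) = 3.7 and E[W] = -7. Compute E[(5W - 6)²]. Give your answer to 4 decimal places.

E[5W - 6] = 5·-7 − 6 = -41
Var(5W - 6) = (5)²·3.7 = 92.5
E[(5W - 6)²] = Var((5W - 6)) + (E[(5W - 6)])² = 92.5 + (-41)² = 1773.5

1773.5000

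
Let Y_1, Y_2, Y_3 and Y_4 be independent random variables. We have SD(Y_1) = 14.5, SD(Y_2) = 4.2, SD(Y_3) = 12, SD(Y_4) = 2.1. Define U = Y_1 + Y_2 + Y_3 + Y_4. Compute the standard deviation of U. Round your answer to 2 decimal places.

19.40

V(Y_1) = 210.25, V(Y_2) = 17.64, V(Y_3) = 144, V(Y_4) = 4.41
By independence, V(U) = (1)²V(Y_1) + (1)²V(Y_2) + (1)²V(Y_3) + (1)²V(Y_4)
= (1)²·210.25 + (1)²·17.64 + (1)²·144 + (1)²·4.41 = 376.3
SD(U) = √376.3 ≈ 19.40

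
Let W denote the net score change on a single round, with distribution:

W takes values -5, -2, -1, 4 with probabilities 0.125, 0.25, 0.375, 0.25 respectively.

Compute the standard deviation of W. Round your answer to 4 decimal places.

E[W] = (-5)(0.125) + (-2)(0.25) + (-1)(0.375) + (4)(0.25) = -0.5
E[W²] = (-5)²(0.125) + (-2)²(0.25) + (-1)²(0.375) + (4)²(0.25) = 8.5
var(W) = E[W²] − (E[W])² = 8.5 − (-0.5)² = 8.25
σ(W) = √8.25 ≈ 2.8723

2.8723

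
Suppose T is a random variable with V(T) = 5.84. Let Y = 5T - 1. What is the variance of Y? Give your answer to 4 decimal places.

V(5T - 1) = (5)²·V(T) = 25·5.84 = 146

146.0000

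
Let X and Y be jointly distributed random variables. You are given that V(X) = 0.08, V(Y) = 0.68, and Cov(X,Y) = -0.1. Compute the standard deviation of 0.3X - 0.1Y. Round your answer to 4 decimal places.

V(0.3X - 0.1Y) = (0.3)²·V(X) + (-0.1)²·V(Y) + 2·(0.3)·(-0.1)·Cov(X,Y)
= 0.09·0.08 + 0.01·0.68 + -0.06·-0.1 = 0.02
sd(0.3X - 0.1Y) = √0.02 ≈ 0.1414

0.1414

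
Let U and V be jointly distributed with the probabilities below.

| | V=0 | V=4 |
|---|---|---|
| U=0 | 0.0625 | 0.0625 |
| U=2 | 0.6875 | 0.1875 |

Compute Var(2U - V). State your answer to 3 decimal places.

E[U] = 1.75,  E[V] = 1,  E[UV] = 1.5
Var(U) = 3.5 − (1.75)² = 0.4375;  Var(V) = 4 − (1)² = 3
Cov(U,V) = 1.5 − (1.75)(1) = -0.25
Var(2U - V) = (2)²·0.4375 + (-1)²·3 + 2·(2)·(-1)·-0.25 = 5.75

5.750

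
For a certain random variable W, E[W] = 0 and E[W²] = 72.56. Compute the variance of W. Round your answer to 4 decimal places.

72.5600

Var(W) = 72.56 − (0)² = 72.56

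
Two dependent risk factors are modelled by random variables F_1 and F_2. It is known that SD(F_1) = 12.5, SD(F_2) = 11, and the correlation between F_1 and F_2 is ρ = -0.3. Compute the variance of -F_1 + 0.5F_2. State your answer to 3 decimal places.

227.750

V(F_1) = (12.5)² = 156.25;  V(F_2) = (11)² = 121
Cov(F_1,F_2) = ρ·SD(F_1)·SD(F_2) = -0.3·12.5·11 = -41.25
V(-F_1 + 0.5F_2) = (-1)²·V(F_1) + (0.5)²·V(F_2) + 2·(-1)·(0.5)·Cov(F_1,F_2)
= 1·156.25 + 0.25·121 + -1·-41.25 = 227.75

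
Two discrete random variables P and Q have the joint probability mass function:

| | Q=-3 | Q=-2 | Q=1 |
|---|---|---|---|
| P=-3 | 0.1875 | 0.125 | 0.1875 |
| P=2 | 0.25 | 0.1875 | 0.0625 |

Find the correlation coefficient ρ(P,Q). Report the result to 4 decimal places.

E[P] = -0.5,  E[Q] = -1.6875
E[PQ] = -0.25
cov(P,Q) = E[PQ] − E[P]E[Q] = -0.25 − (-0.5)(-1.6875) = -1.09375
var(P) = 6.25,  var(Q) = 2.58984375
ρ = -1.09375 / √(6.25·2.58984375) ≈ -0.2719

-0.2719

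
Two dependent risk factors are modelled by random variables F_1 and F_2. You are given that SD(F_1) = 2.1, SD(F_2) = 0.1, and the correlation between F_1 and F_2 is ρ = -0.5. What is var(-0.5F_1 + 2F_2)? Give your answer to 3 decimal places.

1.353

var(F_1) = (2.1)² = 4.41;  var(F_2) = (0.1)² = 0.01
cov(F_1,F_2) = ρ·SD(F_1)·SD(F_2) = -0.5·2.1·0.1 = -0.105
var(-0.5F_1 + 2F_2) = (-0.5)²·var(F_1) + (2)²·var(F_2) + 2·(-0.5)·(2)·cov(F_1,F_2)
= 0.25·4.41 + 4·0.01 + -2·-0.105 = 1.3525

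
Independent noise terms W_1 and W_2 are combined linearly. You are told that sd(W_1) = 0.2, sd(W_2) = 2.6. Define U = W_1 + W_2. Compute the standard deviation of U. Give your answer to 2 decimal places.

Var(W_1) = 0.04, Var(W_2) = 6.76
By independence, Var(U) = (1)²Var(W_1) + (1)²Var(W_2)
= (1)²·0.04 + (1)²·6.76 = 6.8
sd(U) = √6.8 ≈ 2.61

2.61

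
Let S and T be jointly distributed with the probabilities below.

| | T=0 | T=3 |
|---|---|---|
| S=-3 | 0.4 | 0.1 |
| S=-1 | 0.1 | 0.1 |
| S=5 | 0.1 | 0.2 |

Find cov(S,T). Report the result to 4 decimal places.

2.0400

E[S] = -0.2,  E[T] = 1.2
E[ST] = 1.8
cov(S,T) = E[ST] − E[S]E[T] = 1.8 − (-0.2)(1.2) = 2.04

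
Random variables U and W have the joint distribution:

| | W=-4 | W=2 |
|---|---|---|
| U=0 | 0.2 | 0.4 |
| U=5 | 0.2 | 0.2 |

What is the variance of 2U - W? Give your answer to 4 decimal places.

E[U] = 2,  E[W] = -0.4,  E[UW] = -2
V(U) = 10 − (2)² = 6;  V(W) = 8.8 − (-0.4)² = 8.64
Cov(U,W) = -2 − (2)(-0.4) = -1.2
V(2U - W) = (2)²·6 + (-1)²·8.64 + 2·(2)·(-1)·-1.2 = 37.44

37.4400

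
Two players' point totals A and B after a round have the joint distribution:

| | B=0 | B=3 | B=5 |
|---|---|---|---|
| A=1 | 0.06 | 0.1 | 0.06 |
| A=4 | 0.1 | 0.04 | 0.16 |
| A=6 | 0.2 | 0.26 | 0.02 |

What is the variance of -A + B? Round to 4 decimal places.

E[A] = 4.3,  E[B] = 2.4,  E[AB] = 9.56
Var(A) = 22.3 − (4.3)² = 3.81;  Var(B) = 9.6 − (2.4)² = 3.84
Cov(A,B) = 9.56 − (4.3)(2.4) = -0.76
Var(-A + B) = (-1)²·3.81 + (1)²·3.84 + 2·(-1)·(1)·-0.76 = 9.17

9.1700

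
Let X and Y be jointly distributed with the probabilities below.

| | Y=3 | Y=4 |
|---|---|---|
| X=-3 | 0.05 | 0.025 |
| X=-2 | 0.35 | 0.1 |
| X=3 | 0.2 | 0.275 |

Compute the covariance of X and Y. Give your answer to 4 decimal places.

E[X] = 0.3,  E[Y] = 3.4
E[XY] = 1.45
cov(X,Y) = E[XY] − E[X]E[Y] = 1.45 − (0.3)(3.4) = 0.43

0.4300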